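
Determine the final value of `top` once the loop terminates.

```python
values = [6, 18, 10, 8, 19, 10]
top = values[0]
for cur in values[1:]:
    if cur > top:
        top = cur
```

Let's trace through this code step by step.

Initialize: values = [6, 18, 10, 8, 19, 10]
Initialize: top = 6
Entering loop: for cur in values[1:]:
After iteration 1: cur = 18, top = 18
After iteration 2: cur = 10, top = 18
After iteration 3: cur = 8, top = 18
After iteration 4: cur = 19, top = 19
After iteration 5: cur = 10, top = 19
Loop ends.

Final answer: 19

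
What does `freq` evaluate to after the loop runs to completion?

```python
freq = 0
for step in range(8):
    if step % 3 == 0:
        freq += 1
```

Let's trace through this code step by step.

Initialize: freq = 0
Entering loop: for step in range(8):
After iteration 1: step = 0, freq = 1
After iteration 2: step = 1, freq = 1
After iteration 3: step = 2, freq = 1
After iteration 4: step = 3, freq = 2
After iteration 5: step = 4, freq = 2
After iteration 6: step = 5, freq = 2
After iteration 7: step = 6, freq = 3
After iteration 8: step = 7, freq = 3
Loop ends.

Final answer: 3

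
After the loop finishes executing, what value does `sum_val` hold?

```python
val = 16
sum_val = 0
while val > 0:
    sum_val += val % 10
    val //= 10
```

Let's trace through this code step by step.

Initialize: val = 16
Initialize: sum_val = 0
Entering loop: while val > 0:
After iteration 1: val = 1, sum_val = 6
After iteration 2: val = 0, sum_val = 7
Loop ends.

Final answer: 7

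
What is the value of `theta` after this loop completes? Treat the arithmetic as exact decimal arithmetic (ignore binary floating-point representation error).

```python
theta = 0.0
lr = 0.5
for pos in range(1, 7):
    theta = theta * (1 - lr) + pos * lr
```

Let's trace through this code step by step.

Initialize: theta = 0.0
Initialize: lr = 0.5
Entering loop: for pos in range(1, 7):
After iteration 1: pos = 1, theta = 0.5
After iteration 2: pos = 2, theta = 1.25
After iteration 3: pos = 3, theta = 2.125
After iteration 4: pos = 4, theta = 3.0625
After iteration 5: pos = 5, theta = 4.03125
After iteration 6: pos = 6, theta = 5.015625
Loop ends.

Final answer: 5.015625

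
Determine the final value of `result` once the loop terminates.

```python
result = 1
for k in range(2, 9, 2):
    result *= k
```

Let's trace through this code step by step.

Initialize: result = 1
Entering loop: for k in range(2, 9, 2):
After iteration 1: k = 2, result = 2
After iteration 2: k = 4, result = 8
After iteration 3: k = 6, result = 48
After iteration 4: k = 8, result = 384
Loop ends.

Final answer: 384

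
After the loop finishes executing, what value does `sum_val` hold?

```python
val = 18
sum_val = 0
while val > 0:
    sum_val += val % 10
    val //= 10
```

Let's trace through this code step by step.

Initialize: val = 18
Initialize: sum_val = 0
Entering loop: while val > 0:
After iteration 1: val = 1, sum_val = 8
After iteration 2: val = 0, sum_val = 9
Loop ends.

Final answer: 9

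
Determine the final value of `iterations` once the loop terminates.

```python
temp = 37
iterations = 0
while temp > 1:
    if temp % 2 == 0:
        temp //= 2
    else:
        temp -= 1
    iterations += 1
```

Let's trace through this code step by step.

Initialize: temp = 37
Initialize: iterations = 0
Entering loop: while temp > 1:
After iteration 1: temp = 36, iterations = 1
After iteration 2: temp = 18, iterations = 2
After iteration 3: temp = 9, iterations = 3
After iteration 4: temp = 8, iterations = 4
After iteration 5: temp = 4, iterations = 5
After iteration 6: temp = 2, iterations = 6
After iteration 7: temp = 1, iterations = 7
Loop ends.

Final answer: 7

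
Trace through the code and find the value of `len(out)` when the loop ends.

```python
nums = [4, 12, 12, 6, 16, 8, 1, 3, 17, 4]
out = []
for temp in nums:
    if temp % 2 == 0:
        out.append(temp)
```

Let's trace through this code step by step.

Initialize: nums = [4, 12, 12, 6, 16, 8, 1, 3, 17, 4]
Initialize: out = []
Entering loop: for temp in nums:
After iteration 1: temp = 4, out = [4]
After iteration 2: temp = 12, out = [4, 12]
After iteration 3: temp = 12, out = [4, 12, 12]
After iteration 4: temp = 6, out = [4, 12, 12, 6]
After iteration 5: temp = 16, out = [4, 12, 12, 6, 16]
After iteration 6: temp = 8, out = [4, 12, 12, 6, 16, 8]
After iteration 7: temp = 1, out = [4, 12, 12, 6, 16, 8]
After iteration 8: temp = 3, out = [4, 12, 12, 6, 16, 8]
After iteration 9: temp = 17, out = [4, 12, 12, 6, 16, 8]
After iteration 10: temp = 4, out = [4, 12, 12, 6, 16, 8, 4]
Loop ends.
len(out) = 7

Final answer: 7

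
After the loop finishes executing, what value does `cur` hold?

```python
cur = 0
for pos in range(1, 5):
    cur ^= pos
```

Let's trace through this code step by step.

Initialize: cur = 0
Entering loop: for pos in range(1, 5):
After iteration 1: pos = 1, cur = 1
After iteration 2: pos = 2, cur = 3
After iteration 3: pos = 3, cur = 0
After iteration 4: pos = 4, cur = 4
Loop ends.

Final answer: 4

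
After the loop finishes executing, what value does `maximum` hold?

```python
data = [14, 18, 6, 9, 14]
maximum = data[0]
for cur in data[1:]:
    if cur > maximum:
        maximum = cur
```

Let's trace through this code step by step.

Initialize: data = [14, 18, 6, 9, 14]
Initialize: maximum = 14
Entering loop: for cur in data[1:]:
After iteration 1: cur = 18, maximum = 18
After iteration 2: cur = 6, maximum = 18
After iteration 3: cur = 9, maximum = 18
After iteration 4: cur = 14, maximum = 18
Loop ends.

Final answer: 18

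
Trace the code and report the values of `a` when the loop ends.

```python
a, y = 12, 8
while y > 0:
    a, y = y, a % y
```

Let's trace through this code step by step.

Initialize: a = 12
Initialize: y = 8
Entering loop: while y > 0:
After iteration 1: a = 8, y = 4
After iteration 2: a = 4, y = 0
Loop ends.

Final answer: 4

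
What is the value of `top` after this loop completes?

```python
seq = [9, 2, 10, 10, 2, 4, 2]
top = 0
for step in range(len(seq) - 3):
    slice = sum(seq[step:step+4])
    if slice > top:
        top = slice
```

Let's trace through this code step by step.

Initialize: seq = [9, 2, 10, 10, 2, 4, 2]
Initialize: top = 0
Entering loop: for step in range(len(seq) - 3):
After iteration 1: step = 0, top = 31, slice = 31
After iteration 2: step = 1, top = 31, slice = 24
After iteration 3: step = 2, top = 31, slice = 26
After iteration 4: step = 3, top = 31, slice = 18
Loop ends.

Final answer: 31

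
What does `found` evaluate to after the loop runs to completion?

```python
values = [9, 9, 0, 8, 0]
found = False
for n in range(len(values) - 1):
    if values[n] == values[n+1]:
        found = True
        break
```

Let's trace through this code step by step.

Initialize: values = [9, 9, 0, 8, 0]
Initialize: found = False
Entering loop: for n in range(len(values) - 1):
After iteration 1: n = 0, found = True
Loop ends.

Final answer: True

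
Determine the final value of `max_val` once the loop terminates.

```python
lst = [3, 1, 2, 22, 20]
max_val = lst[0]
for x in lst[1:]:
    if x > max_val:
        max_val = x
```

Let's trace through this code step by step.

Initialize: lst = [3, 1, 2, 22, 20]
Initialize: max_val = 3
Entering loop: for x in lst[1:]:
After iteration 1: x = 1, max_val = 3
After iteration 2: x = 2, max_val = 3
After iteration 3: x = 22, max_val = 22
After iteration 4: x = 20, max_val = 22
Loop ends.

Final answer: 22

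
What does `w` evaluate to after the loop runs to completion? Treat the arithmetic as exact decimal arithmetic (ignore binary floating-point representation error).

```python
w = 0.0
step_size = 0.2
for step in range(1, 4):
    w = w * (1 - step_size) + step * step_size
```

Let's trace through this code step by step.

Initialize: w = 0.0
Initialize: step_size = 0.2
Entering loop: for step in range(1, 4):
After iteration 1: step = 1, w = 0.2
After iteration 2: step = 2, w = 0.56
After iteration 3: step = 3, w = 1.048
Loop ends.

Final answer: 1.048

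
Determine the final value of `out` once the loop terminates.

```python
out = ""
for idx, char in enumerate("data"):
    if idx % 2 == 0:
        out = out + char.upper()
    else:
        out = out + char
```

Let's trace through this code step by step.

Initialize: out = ''
Entering loop: for idx, char in enumerate("data"):
After iteration 1: idx = 0, char = 'd', out = 'D'
After iteration 2: idx = 1, char = 'a', out = 'Da'
After iteration 3: idx = 2, char = 't', out = 'DaT'
After iteration 4: idx = 3, char = 'a', out = 'DaTa'
Loop ends.

Final answer: 'DaTa'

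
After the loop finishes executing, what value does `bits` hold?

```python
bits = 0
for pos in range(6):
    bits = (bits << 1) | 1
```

Let's trace through this code step by step.

Initialize: bits = 0
Entering loop: for pos in range(6):
After iteration 1: pos = 0, bits = 1
After iteration 2: pos = 1, bits = 3
After iteration 3: pos = 2, bits = 7
After iteration 4: pos = 3, bits = 15
After iteration 5: pos = 4, bits = 31
After iteration 6: pos = 5, bits = 63
Loop ends.

Final answer: 63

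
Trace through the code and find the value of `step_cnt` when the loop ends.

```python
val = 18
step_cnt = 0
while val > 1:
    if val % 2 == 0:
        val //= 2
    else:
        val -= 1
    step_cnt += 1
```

Let's trace through this code step by step.

Initialize: val = 18
Initialize: step_cnt = 0
Entering loop: while val > 1:
After iteration 1: val = 9, step_cnt = 1
After iteration 2: val = 8, step_cnt = 2
After iteration 3: val = 4, step_cnt = 3
After iteration 4: val = 2, step_cnt = 4
After iteration 5: val = 1, step_cnt = 5
Loop ends.

Final answer: 5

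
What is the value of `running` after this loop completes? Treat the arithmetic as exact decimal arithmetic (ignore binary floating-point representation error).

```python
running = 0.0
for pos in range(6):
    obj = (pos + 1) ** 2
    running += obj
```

Let's trace through this code step by step.

Initialize: running = 0.0
Entering loop: for pos in range(6):
After iteration 1: pos = 0, running = 1.0, obj = 1
After iteration 2: pos = 1, running = 5.0, obj = 4
After iteration 3: pos = 2, running = 14.0, obj = 9
After iteration 4: pos = 3, running = 30.0, obj = 16
After iteration 5: pos = 4, running = 55.0, obj = 25
After iteration 6: pos = 5, running = 91.0, obj = 36
Loop ends.

Final answer: 91.0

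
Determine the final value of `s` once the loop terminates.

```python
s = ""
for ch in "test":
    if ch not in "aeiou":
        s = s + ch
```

Let's trace through this code step by step.

Initialize: s = ''
Entering loop: for ch in "test":
After iteration 1: ch = 't', s = 't'
After iteration 2: ch = 'e', s = 't'
After iteration 3: ch = 's', s = 'ts'
After iteration 4: ch = 't', s = 'tst'
Loop ends.

Final answer: 'tst'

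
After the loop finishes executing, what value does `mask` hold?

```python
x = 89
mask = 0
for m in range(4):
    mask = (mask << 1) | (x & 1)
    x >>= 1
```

Let's trace through this code step by step.

Initialize: x = 89
Initialize: mask = 0
Entering loop: for m in range(4):
After iteration 1: m = 0, x = 44, mask = 1
After iteration 2: m = 1, x = 22, mask = 2
After iteration 3: m = 2, x = 11, mask = 4
After iteration 4: m = 3, x = 5, mask = 9
Loop ends.

Final answer: 9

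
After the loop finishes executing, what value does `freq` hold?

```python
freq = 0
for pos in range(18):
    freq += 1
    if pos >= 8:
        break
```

Let's trace through this code step by step.

Initialize: freq = 0
Entering loop: for pos in range(18):
After iteration 1: pos = 0, freq = 1
After iteration 2: pos = 1, freq = 2
After iteration 3: pos = 2, freq = 3
After iteration 4: pos = 3, freq = 4
After iteration 5: pos = 4, freq = 5
After iteration 6: pos = 5, freq = 6
After iteration 7: pos = 6, freq = 7
After iteration 8: pos = 7, freq = 8
After iteration 9: pos = 8, freq = 9
Loop ends.

Final answer: 9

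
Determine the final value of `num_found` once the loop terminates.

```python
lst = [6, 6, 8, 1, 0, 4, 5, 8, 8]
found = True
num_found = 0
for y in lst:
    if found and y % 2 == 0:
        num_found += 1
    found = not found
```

Let's trace through this code step by step.

Initialize: lst = [6, 6, 8, 1, 0, 4, 5, 8, 8]
Initialize: found = True
Initialize: num_found = 0
Entering loop: for y in lst:
After iteration 1: y = 6, found = False, num_found = 1
After iteration 2: y = 6, found = True, num_found = 1
After iteration 3: y = 8, found = False, num_found = 2
After iteration 4: y = 1, found = True, num_found = 2
After iteration 5: y = 0, found = False, num_found = 3
After iteration 6: y = 4, found = True, num_found = 3
After iteration 7: y = 5, found = False, num_found = 3
After iteration 8: y = 8, found = True, num_found = 3
After iteration 9: y = 8, found = False, num_found = 4
Loop ends.

Final answer: 4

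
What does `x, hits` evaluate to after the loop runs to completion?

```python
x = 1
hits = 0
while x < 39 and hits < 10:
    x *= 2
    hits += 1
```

Let's trace through this code step by step.

Initialize: x = 1
Initialize: hits = 0
Entering loop: while x < 39 and hits < 10:
After iteration 1: x = 2, hits = 1
After iteration 2: x = 4, hits = 2
After iteration 3: x = 8, hits = 3
After iteration 4: x = 16, hits = 4
After iteration 5: x = 32, hits = 5
After iteration 6: x = 64, hits = 6
Loop ends.

Final answer: 64, 6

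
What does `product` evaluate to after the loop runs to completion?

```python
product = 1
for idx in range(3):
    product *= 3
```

Let's trace through this code step by step.

Initialize: product = 1
Entering loop: for idx in range(3):
After iteration 1: idx = 0, product = 3
After iteration 2: idx = 1, product = 9
After iteration 3: idx = 2, product = 27
Loop ends.

Final answer: 27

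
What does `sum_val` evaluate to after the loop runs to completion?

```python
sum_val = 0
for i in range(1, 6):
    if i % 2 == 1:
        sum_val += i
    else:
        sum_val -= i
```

Let's trace through this code step by step.

Initialize: sum_val = 0
Entering loop: for i in range(1, 6):
After iteration 1: i = 1, sum_val = 1
After iteration 2: i = 2, sum_val = -1
After iteration 3: i = 3, sum_val = 2
After iteration 4: i = 4, sum_val = -2
After iteration 5: i = 5, sum_val = 3
Loop ends.

Final answer: 3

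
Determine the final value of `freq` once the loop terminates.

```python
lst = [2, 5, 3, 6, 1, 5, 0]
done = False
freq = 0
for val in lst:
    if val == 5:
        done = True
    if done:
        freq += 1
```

Let's trace through this code step by step.

Initialize: lst = [2, 5, 3, 6, 1, 5, 0]
Initialize: done = False
Initialize: freq = 0
Entering loop: for val in lst:
After iteration 1: val = 2, done = False, freq = 0
After iteration 2: val = 5, done = True, freq = 1
After iteration 3: val = 3, done = True, freq = 2
After iteration 4: val = 6, done = True, freq = 3
After iteration 5: val = 1, done = True, freq = 4
After iteration 6: val = 5, done = True, freq = 5
After iteration 7: val = 0, done = True, freq = 6
Loop ends.

Final answer: 6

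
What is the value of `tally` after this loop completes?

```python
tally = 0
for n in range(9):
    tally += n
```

Let's trace through this code step by step.

Initialize: tally = 0
Entering loop: for n in range(9):
After iteration 1: n = 0, tally = 0
After iteration 2: n = 1, tally = 1
After iteration 3: n = 2, tally = 3
After iteration 4: n = 3, tally = 6
After iteration 5: n = 4, tally = 10
After iteration 6: n = 5, tally = 15
After iteration 7: n = 6, tally = 21
After iteration 8: n = 7, tally = 28
After iteration 9: n = 8, tally = 36
Loop ends.

Final answer: 36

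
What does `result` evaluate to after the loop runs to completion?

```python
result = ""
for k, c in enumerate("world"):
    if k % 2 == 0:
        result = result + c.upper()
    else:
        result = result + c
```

Let's trace through this code step by step.

Initialize: result = ''
Entering loop: for k, c in enumerate("world"):
After iteration 1: k = 0, c = 'w', result = 'W'
After iteration 2: k = 1, c = 'o', result = 'Wo'
After iteration 3: k = 2, c = 'r', result = 'WoR'
After iteration 4: k = 3, c = 'l', result = 'WoRl'
After iteration 5: k = 4, c = 'd', result = 'WoRlD'
Loop ends.

Final answer: 'WoRlD'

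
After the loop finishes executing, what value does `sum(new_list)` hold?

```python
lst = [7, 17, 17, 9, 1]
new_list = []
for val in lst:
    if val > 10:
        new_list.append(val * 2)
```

Let's trace through this code step by step.

Initialize: lst = [7, 17, 17, 9, 1]
Initialize: new_list = []
Entering loop: for val in lst:
After iteration 1: val = 7, new_list = []
After iteration 2: val = 17, new_list = [34]
After iteration 3: val = 17, new_list = [34, 34]
After iteration 4: val = 9, new_list = [34, 34]
After iteration 5: val = 1, new_list = [34, 34]
Loop ends.
sum(new_list) = 68

Final answer: 68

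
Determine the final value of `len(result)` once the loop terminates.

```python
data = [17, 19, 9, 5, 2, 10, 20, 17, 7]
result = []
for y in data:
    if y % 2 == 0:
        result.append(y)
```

Let's trace through this code step by step.

Initialize: data = [17, 19, 9, 5, 2, 10, 20, 17, 7]
Initialize: result = []
Entering loop: for y in data:
After iteration 1: y = 17, result = []
After iteration 2: y = 19, result = []
After iteration 3: y = 9, result = []
After iteration 4: y = 5, result = []
After iteration 5: y = 2, result = [2]
After iteration 6: y = 10, result = [2, 10]
After iteration 7: y = 20, result = [2, 10, 20]
After iteration 8: y = 17, result = [2, 10, 20]
After iteration 9: y = 7, result = [2, 10, 20]
Loop ends.
len(result) = 3

Final answer: 3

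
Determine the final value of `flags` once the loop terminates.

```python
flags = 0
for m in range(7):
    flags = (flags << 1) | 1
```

Let's trace through this code step by step.

Initialize: flags = 0
Entering loop: for m in range(7):
After iteration 1: m = 0, flags = 1
After iteration 2: m = 1, flags = 3
After iteration 3: m = 2, flags = 7
After iteration 4: m = 3, flags = 15
After iteration 5: m = 4, flags = 31
After iteration 6: m = 5, flags = 63
After iteration 7: m = 6, flags = 127
Loop ends.

Final answer: 127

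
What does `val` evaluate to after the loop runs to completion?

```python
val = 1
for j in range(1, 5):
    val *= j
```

Let's trace through this code step by step.

Initialize: val = 1
Entering loop: for j in range(1, 5):
After iteration 1: j = 1, val = 1
After iteration 2: j = 2, val = 2
After iteration 3: j = 3, val = 6
After iteration 4: j = 4, val = 24
Loop ends.

Final answer: 24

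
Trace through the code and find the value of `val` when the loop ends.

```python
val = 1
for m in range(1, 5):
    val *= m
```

Let's trace through this code step by step.

Initialize: val = 1
Entering loop: for m in range(1, 5):
After iteration 1: m = 1, val = 1
After iteration 2: m = 2, val = 2
After iteration 3: m = 3, val = 6
After iteration 4: m = 4, val = 24
Loop ends.

Final answer: 24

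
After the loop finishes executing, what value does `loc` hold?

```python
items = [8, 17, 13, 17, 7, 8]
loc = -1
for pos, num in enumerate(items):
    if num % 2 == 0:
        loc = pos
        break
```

Let's trace through this code step by step.

Initialize: items = [8, 17, 13, 17, 7, 8]
Initialize: loc = -1
Entering loop: for pos, num in enumerate(items):
After iteration 1: pos = 0, num = 8, loc = 0
Loop ends.

Final answer: 0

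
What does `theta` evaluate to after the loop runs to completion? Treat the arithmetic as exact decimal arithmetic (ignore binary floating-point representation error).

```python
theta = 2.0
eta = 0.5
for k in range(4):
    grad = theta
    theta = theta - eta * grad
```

Let's trace through this code step by step.

Initialize: theta = 2.0
Initialize: eta = 0.5
Entering loop: for k in range(4):
After iteration 1: k = 0, theta = 1.0, grad = 2.0
After iteration 2: k = 1, theta = 0.5, grad = 1.0
After iteration 3: k = 2, theta = 0.25, grad = 0.5
After iteration 4: k = 3, theta = 0.125, grad = 0.25
Loop ends.

Final answer: 0.125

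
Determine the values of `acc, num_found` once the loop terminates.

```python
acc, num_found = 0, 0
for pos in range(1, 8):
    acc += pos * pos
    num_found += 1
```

Let's trace through this code step by step.

Initialize: acc = 0
Initialize: num_found = 0
Entering loop: for pos in range(1, 8):
After iteration 1: pos = 1, acc = 1, num_found = 1
After iteration 2: pos = 2, acc = 5, num_found = 2
After iteration 3: pos = 3, acc = 14, num_found = 3
After iteration 4: pos = 4, acc = 30, num_found = 4
After iteration 5: pos = 5, acc = 55, num_found = 5
After iteration 6: pos = 6, acc = 91, num_found = 6
After iteration 7: pos = 7, acc = 140, num_found = 7
Loop ends.

Final answer: 140, 7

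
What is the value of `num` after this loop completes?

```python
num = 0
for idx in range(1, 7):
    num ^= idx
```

Let's trace through this code step by step.

Initialize: num = 0
Entering loop: for idx in range(1, 7):
After iteration 1: idx = 1, num = 1
After iteration 2: idx = 2, num = 3
After iteration 3: idx = 3, num = 0
After iteration 4: idx = 4, num = 4
After iteration 5: idx = 5, num = 1
After iteration 6: idx = 6, num = 7
Loop ends.

Final answer: 7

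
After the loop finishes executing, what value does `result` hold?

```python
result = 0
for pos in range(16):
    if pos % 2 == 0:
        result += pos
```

Let's trace through this code step by step.

Initialize: result = 0
Entering loop: for pos in range(16):
After iteration 1: pos = 0, result = 0
After iteration 2: pos = 1, result = 0
After iteration 3: pos = 2, result = 2
After iteration 4: pos = 3, result = 2
After iteration 5: pos = 4, result = 6
After iteration 6: pos = 5, result = 6
After iteration 7: pos = 6, result = 12
After iteration 8: pos = 7, result = 12
After iteration 9: pos = 8, result = 20
After iteration 10: pos = 9, result = 20
After iteration 11: pos = 10, result = 30
After iteration 12: pos = 11, result = 30
After iteration 13: pos = 12, result = 42
After iteration 14: pos = 13, result = 42
After iteration 15: pos = 14, result = 56
After iteration 16: pos = 15, result = 56
Loop ends.

Final answer: 56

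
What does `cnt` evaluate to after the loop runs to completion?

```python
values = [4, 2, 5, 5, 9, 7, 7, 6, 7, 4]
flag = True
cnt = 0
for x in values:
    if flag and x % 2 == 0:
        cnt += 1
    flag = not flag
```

Let's trace through this code step by step.

Initialize: values = [4, 2, 5, 5, 9, 7, 7, 6, 7, 4]
Initialize: flag = True
Initialize: cnt = 0
Entering loop: for x in values:
After iteration 1: x = 4, flag = False, cnt = 1
After iteration 2: x = 2, flag = True, cnt = 1
After iteration 3: x = 5, flag = False, cnt = 1
After iteration 4: x = 5, flag = True, cnt = 1
After iteration 5: x = 9, flag = False, cnt = 1
After iteration 6: x = 7, flag = True, cnt = 1
After iteration 7: x = 7, flag = False, cnt = 1
After iteration 8: x = 6, flag = True, cnt = 1
After iteration 9: x = 7, flag = False, cnt = 1
After iteration 10: x = 4, flag = True, cnt = 1
Loop ends.

Final answer: 1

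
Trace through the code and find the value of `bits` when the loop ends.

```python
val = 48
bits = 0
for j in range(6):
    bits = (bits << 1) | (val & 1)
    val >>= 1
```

Let's trace through this code step by step.

Initialize: val = 48
Initialize: bits = 0
Entering loop: for j in range(6):
After iteration 1: j = 0, val = 24, bits = 0
After iteration 2: j = 1, val = 12, bits = 0
After iteration 3: j = 2, val = 6, bits = 0
After iteration 4: j = 3, val = 3, bits = 0
After iteration 5: j = 4, val = 1, bits = 1
After iteration 6: j = 5, val = 0, bits = 3
Loop ends.

Final answer: 3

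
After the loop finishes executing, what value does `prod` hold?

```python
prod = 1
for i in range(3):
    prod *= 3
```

Let's trace through this code step by step.

Initialize: prod = 1
Entering loop: for i in range(3):
After iteration 1: i = 0, prod = 3
After iteration 2: i = 1, prod = 9
After iteration 3: i = 2, prod = 27
Loop ends.

Final answer: 27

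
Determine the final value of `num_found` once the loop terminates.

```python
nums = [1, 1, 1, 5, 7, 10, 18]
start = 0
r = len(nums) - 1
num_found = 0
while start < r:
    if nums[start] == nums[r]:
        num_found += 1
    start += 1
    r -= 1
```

Let's trace through this code step by step.

Initialize: nums = [1, 1, 1, 5, 7, 10, 18]
Initialize: start = 0
Initialize: r = 6
Initialize: num_found = 0
Entering loop: while start < r:
After iteration 1: start = 1, r = 5, num_found = 0
After iteration 2: start = 2, r = 4, num_found = 0
After iteration 3: start = 3, r = 3, num_found = 0
Loop ends.

Final answer: 0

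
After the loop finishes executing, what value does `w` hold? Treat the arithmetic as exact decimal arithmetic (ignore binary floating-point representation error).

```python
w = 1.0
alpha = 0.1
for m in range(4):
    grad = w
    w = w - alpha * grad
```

Let's trace through this code step by step.

Initialize: w = 1.0
Initialize: alpha = 0.1
Entering loop: for m in range(4):
After iteration 1: m = 0, w = 0.9, grad = 1.0
After iteration 2: m = 1, w = 0.81, grad = 0.9
After iteration 3: m = 2, w = 0.729, grad = 0.81
After iteration 4: m = 3, w = 0.6561, grad = 0.729
Loop ends.

Final answer: 0.6561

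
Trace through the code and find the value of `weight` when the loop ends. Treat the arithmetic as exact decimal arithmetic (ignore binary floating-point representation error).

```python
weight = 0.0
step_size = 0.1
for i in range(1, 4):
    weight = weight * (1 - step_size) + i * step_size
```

Let's trace through this code step by step.

Initialize: weight = 0.0
Initialize: step_size = 0.1
Entering loop: for i in range(1, 4):
After iteration 1: i = 1, weight = 0.1
After iteration 2: i = 2, weight = 0.29
After iteration 3: i = 3, weight = 0.561
Loop ends.

Final answer: 0.561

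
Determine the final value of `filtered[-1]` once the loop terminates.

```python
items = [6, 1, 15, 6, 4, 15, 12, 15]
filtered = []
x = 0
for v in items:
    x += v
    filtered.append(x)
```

Let's trace through this code step by step.

Initialize: items = [6, 1, 15, 6, 4, 15, 12, 15]
Initialize: filtered = []
Initialize: x = 0
Entering loop: for v in items:
After iteration 1: v = 6, filtered = [6], x = 6
After iteration 2: v = 1, filtered = [6, 7], x = 7
After iteration 3: v = 15, filtered = [6, 7, 22], x = 22
After iteration 4: v = 6, filtered = [6, 7, 22, 28], x = 28
After iteration 5: v = 4, filtered = [6, 7, 22, 28, 32], x = 32
After iteration 6: v = 15, filtered = [6, 7, 22, 28, 32, 47], x = 47
After iteration 7: v = 12, filtered = [6, 7, 22, 28, 32, 47, 59], x = 59
After iteration 8: v = 15, filtered = [6, 7, 22, 28, 32, 47, 59, 74], x = 74
Loop ends.
filtered[-1] = 74

Final answer: 74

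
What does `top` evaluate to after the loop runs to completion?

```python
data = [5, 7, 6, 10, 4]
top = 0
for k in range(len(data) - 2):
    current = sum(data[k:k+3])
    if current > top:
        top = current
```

Let's trace through this code step by step.

Initialize: data = [5, 7, 6, 10, 4]
Initialize: top = 0
Entering loop: for k in range(len(data) - 2):
After iteration 1: k = 0, top = 18, current = 18
After iteration 2: k = 1, top = 23, current = 23
After iteration 3: k = 2, top = 23, current = 20
Loop ends.

Final answer: 23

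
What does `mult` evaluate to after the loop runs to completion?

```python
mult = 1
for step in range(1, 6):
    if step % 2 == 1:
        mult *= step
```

Let's trace through this code step by step.

Initialize: mult = 1
Entering loop: for step in range(1, 6):
After iteration 1: step = 1, mult = 1
After iteration 2: step = 2, mult = 1
After iteration 3: step = 3, mult = 3
After iteration 4: step = 4, mult = 3
After iteration 5: step = 5, mult = 15
Loop ends.

Final answer: 15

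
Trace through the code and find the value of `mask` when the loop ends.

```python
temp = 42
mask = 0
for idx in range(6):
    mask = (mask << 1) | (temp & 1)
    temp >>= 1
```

Let's trace through this code step by step.

Initialize: temp = 42
Initialize: mask = 0
Entering loop: for idx in range(6):
After iteration 1: idx = 0, temp = 21, mask = 0
After iteration 2: idx = 1, temp = 10, mask = 1
After iteration 3: idx = 2, temp = 5, mask = 2
After iteration 4: idx = 3, temp = 2, mask = 5
After iteration 5: idx = 4, temp = 1, mask = 10
After iteration 6: idx = 5, temp = 0, mask = 21
Loop ends.

Final answer: 21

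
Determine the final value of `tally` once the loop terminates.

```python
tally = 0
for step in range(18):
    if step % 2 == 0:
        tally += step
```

Let's trace through this code step by step.

Initialize: tally = 0
Entering loop: for step in range(18):
After iteration 1: step = 0, tally = 0
After iteration 2: step = 1, tally = 0
After iteration 3: step = 2, tally = 2
After iteration 4: step = 3, tally = 2
After iteration 5: step = 4, tally = 6
After iteration 6: step = 5, tally = 6
After iteration 7: step = 6, tally = 12
After iteration 8: step = 7, tally = 12
After iteration 9: step = 8, tally = 20
After iteration 10: step = 9, tally = 20
After iteration 11: step = 10, tally = 30
After iteration 12: step = 11, tally = 30
After iteration 13: step = 12, tally = 42
After iteration 14: step = 13, tally = 42
After iteration 15: step = 14, tally = 56
After iteration 16: step = 15, tally = 56
After iteration 17: step = 16, tally = 72
After iteration 18: step = 17, tally = 72
Loop ends.

Final answer: 72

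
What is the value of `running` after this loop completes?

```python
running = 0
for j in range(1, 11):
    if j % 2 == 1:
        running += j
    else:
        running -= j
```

Let's trace through this code step by step.

Initialize: running = 0
Entering loop: for j in range(1, 11):
After iteration 1: j = 1, running = 1
After iteration 2: j = 2, running = -1
After iteration 3: j = 3, running = 2
After iteration 4: j = 4, running = -2
After iteration 5: j = 5, running = 3
After iteration 6: j = 6, running = -3
After iteration 7: j = 7, running = 4
After iteration 8: j = 8, running = -4
After iteration 9: j = 9, running = 5
After iteration 10: j = 10, running = -5
Loop ends.

Final answer: -5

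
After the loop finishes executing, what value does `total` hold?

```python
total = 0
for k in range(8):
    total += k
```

Let's trace through this code step by step.

Initialize: total = 0
Entering loop: for k in range(8):
After iteration 1: k = 0, total = 0
After iteration 2: k = 1, total = 1
After iteration 3: k = 2, total = 3
After iteration 4: k = 3, total = 6
After iteration 5: k = 4, total = 10
After iteration 6: k = 5, total = 15
After iteration 7: k = 6, total = 21
After iteration 8: k = 7, total = 28
Loop ends.

Final answer: 28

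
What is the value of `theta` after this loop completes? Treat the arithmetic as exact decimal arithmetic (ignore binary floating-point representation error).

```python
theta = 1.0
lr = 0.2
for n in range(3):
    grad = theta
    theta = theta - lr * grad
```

Let's trace through this code step by step.

Initialize: theta = 1.0
Initialize: lr = 0.2
Entering loop: for n in range(3):
After iteration 1: n = 0, theta = 0.8, grad = 1.0
After iteration 2: n = 1, theta = 0.64, grad = 0.8
After iteration 3: n = 2, theta = 0.512, grad = 0.64
Loop ends.

Final answer: 0.512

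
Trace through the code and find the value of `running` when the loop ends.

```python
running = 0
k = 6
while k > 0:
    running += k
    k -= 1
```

Let's trace through this code step by step.

Initialize: running = 0
Initialize: k = 6
Entering loop: while k > 0:
After iteration 1: running = 6, k = 5
After iteration 2: running = 11, k = 4
After iteration 3: running = 15, k = 3
After iteration 4: running = 18, k = 2
After iteration 5: running = 20, k = 1
After iteration 6: running = 21, k = 0
Loop ends.

Final answer: 21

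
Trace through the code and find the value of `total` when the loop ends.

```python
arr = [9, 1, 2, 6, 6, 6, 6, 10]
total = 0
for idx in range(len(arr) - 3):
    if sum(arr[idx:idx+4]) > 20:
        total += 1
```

Let's trace through this code step by step.

Initialize: arr = [9, 1, 2, 6, 6, 6, 6, 10]
Initialize: total = 0
Entering loop: for idx in range(len(arr) - 3):
After iteration 1: idx = 0, total = 0
After iteration 2: idx = 1, total = 0
After iteration 3: idx = 2, total = 0
After iteration 4: idx = 3, total = 1
After iteration 5: idx = 4, total = 2
Loop ends.

Final answer: 2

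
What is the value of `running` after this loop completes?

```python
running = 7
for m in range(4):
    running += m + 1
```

Let's trace through this code step by step.

Initialize: running = 7
Entering loop: for m in range(4):
After iteration 1: m = 0, running = 8
After iteration 2: m = 1, running = 10
After iteration 3: m = 2, running = 13
After iteration 4: m = 3, running = 17
Loop ends.

Final answer: 17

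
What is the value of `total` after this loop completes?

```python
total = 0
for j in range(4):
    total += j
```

Let's trace through this code step by step.

Initialize: total = 0
Entering loop: for j in range(4):
After iteration 1: j = 0, total = 0
After iteration 2: j = 1, total = 1
After iteration 3: j = 2, total = 3
After iteration 4: j = 3, total = 6
Loop ends.

Final answer: 6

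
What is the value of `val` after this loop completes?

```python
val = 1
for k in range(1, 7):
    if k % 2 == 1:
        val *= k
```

Let's trace through this code step by step.

Initialize: val = 1
Entering loop: for k in range(1, 7):
After iteration 1: k = 1, val = 1
After iteration 2: k = 2, val = 1
After iteration 3: k = 3, val = 3
After iteration 4: k = 4, val = 3
After iteration 5: k = 5, val = 15
After iteration 6: k = 6, val = 15
Loop ends.

Final answer: 15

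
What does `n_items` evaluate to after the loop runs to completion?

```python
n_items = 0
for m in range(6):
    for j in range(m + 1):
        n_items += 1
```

Let's trace through this code step by step.

Initialize: n_items = 0
Entering loop: for m in range(6):
After iteration 1: m = 0, n_items = 1, j = 0
After iteration 2: m = 1, n_items = 3, j = 1
After iteration 3: m = 2, n_items = 6, j = 2
After iteration 4: m = 3, n_items = 10, j = 3
After iteration 5: m = 4, n_items = 15, j = 4
After iteration 6: m = 5, n_items = 21, j = 5
Loop ends.

Final answer: 21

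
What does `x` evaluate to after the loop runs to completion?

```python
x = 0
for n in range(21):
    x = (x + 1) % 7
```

Let's trace through this code step by step.

Initialize: x = 0
Entering loop: for n in range(21):
After iteration 1: n = 0, x = 1
After iteration 2: n = 1, x = 2
After iteration 3: n = 2, x = 3
After iteration 4: n = 3, x = 4
After iteration 5: n = 4, x = 5
After iteration 6: n = 5, x = 6
After iteration 7: n = 6, x = 0
After iteration 8: n = 7, x = 1
After iteration 9: n = 8, x = 2
After iteration 10: n = 9, x = 3
After iteration 11: n = 10, x = 4
After iteration 12: n = 11, x = 5
After iteration 13: n = 12, x = 6
After iteration 14: n = 13, x = 0
After iteration 15: n = 14, x = 1
After iteration 16: n = 15, x = 2
After iteration 17: n = 16, x = 3
After iteration 18: n = 17, x = 4
After iteration 19: n = 18, x = 5
After iteration 20: n = 19, x = 6
After iteration 21: n = 20, x = 0
Loop ends.

Final answer: 0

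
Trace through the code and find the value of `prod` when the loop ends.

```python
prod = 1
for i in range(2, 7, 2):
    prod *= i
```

Let's trace through this code step by step.

Initialize: prod = 1
Entering loop: for i in range(2, 7, 2):
After iteration 1: i = 2, prod = 2
After iteration 2: i = 4, prod = 8
After iteration 3: i = 6, prod = 48
Loop ends.

Final answer: 48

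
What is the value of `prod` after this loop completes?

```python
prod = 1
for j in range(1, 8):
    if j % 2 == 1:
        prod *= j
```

Let's trace through this code step by step.

Initialize: prod = 1
Entering loop: for j in range(1, 8):
After iteration 1: j = 1, prod = 1
After iteration 2: j = 2, prod = 1
After iteration 3: j = 3, prod = 3
After iteration 4: j = 4, prod = 3
After iteration 5: j = 5, prod = 15
After iteration 6: j = 6, prod = 15
After iteration 7: j = 7, prod = 105
Loop ends.

Final answer: 105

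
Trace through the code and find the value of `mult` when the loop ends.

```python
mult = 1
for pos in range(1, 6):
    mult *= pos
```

Let's trace through this code step by step.

Initialize: mult = 1
Entering loop: for pos in range(1, 6):
After iteration 1: pos = 1, mult = 1
After iteration 2: pos = 2, mult = 2
After iteration 3: pos = 3, mult = 6
After iteration 4: pos = 4, mult = 24
After iteration 5: pos = 5, mult = 120
Loop ends.

Final answer: 120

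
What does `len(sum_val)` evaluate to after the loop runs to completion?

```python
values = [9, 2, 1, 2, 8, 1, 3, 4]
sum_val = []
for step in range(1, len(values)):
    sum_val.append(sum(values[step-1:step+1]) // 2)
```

Let's trace through this code step by step.

Initialize: values = [9, 2, 1, 2, 8, 1, 3, 4]
Initialize: sum_val = []
Entering loop: for step in range(1, len(values)):
After iteration 1: step = 1, sum_val = [5]
After iteration 2: step = 2, sum_val = [5, 1]
After iteration 3: step = 3, sum_val = [5, 1, 1]
After iteration 4: step = 4, sum_val = [5, 1, 1, 5]
After iteration 5: step = 5, sum_val = [5, 1, 1, 5, 4]
After iteration 6: step = 6, sum_val = [5, 1, 1, 5, 4, 2]
After iteration 7: step = 7, sum_val = [5, 1, 1, 5, 4, 2, 3]
Loop ends.
len(sum_val) = 7

Final answer: 7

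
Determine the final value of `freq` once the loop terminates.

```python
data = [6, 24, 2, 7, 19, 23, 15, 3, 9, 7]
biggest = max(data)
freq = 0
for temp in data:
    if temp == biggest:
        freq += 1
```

Let's trace through this code step by step.

Initialize: data = [6, 24, 2, 7, 19, 23, 15, 3, 9, 7]
Initialize: biggest = 24
Initialize: freq = 0
Entering loop: for temp in data:
After iteration 1: temp = 6, freq = 0
After iteration 2: temp = 24, freq = 1
After iteration 3: temp = 2, freq = 1
After iteration 4: temp = 7, freq = 1
After iteration 5: temp = 19, freq = 1
After iteration 6: temp = 23, freq = 1
After iteration 7: temp = 15, freq = 1
After iteration 8: temp = 3, freq = 1
After iteration 9: temp = 9, freq = 1
After iteration 10: temp = 7, freq = 1
Loop ends.

Final answer: 1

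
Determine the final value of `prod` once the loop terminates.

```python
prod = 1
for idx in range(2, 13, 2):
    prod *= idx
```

Let's trace through this code step by step.

Initialize: prod = 1
Entering loop: for idx in range(2, 13, 2):
After iteration 1: idx = 2, prod = 2
After iteration 2: idx = 4, prod = 8
After iteration 3: idx = 6, prod = 48
After iteration 4: idx = 8, prod = 384
After iteration 5: idx = 10, prod = 3840
After iteration 6: idx = 12, prod = 46080
Loop ends.

Final answer: 46080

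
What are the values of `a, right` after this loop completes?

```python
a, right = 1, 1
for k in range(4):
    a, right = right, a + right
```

Let's trace through this code step by step.

Initialize: a = 1
Initialize: right = 1
Entering loop: for k in range(4):
After iteration 1: k = 0, a = 1, right = 2
After iteration 2: k = 1, a = 2, right = 3
After iteration 3: k = 2, a = 3, right = 5
After iteration 4: k = 3, a = 5, right = 8
Loop ends.

Final answer: 5, 8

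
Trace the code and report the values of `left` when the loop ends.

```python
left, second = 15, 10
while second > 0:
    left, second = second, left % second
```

Let's trace through this code step by step.

Initialize: left = 15
Initialize: second = 10
Entering loop: while second > 0:
After iteration 1: left = 10, second = 5
After iteration 2: left = 5, second = 0
Loop ends.

Final answer: 5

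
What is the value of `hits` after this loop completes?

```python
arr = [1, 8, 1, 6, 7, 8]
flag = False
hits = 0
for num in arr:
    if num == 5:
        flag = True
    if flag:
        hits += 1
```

Let's trace through this code step by step.

Initialize: arr = [1, 8, 1, 6, 7, 8]
Initialize: flag = False
Initialize: hits = 0
Entering loop: for num in arr:
After iteration 1: num = 1, hits = 0
After iteration 2: num = 8, hits = 0
After iteration 3: num = 1, hits = 0
After iteration 4: num = 6, hits = 0
After iteration 5: num = 7, hits = 0
After iteration 6: num = 8, hits = 0
Loop ends.

Final answer: 0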